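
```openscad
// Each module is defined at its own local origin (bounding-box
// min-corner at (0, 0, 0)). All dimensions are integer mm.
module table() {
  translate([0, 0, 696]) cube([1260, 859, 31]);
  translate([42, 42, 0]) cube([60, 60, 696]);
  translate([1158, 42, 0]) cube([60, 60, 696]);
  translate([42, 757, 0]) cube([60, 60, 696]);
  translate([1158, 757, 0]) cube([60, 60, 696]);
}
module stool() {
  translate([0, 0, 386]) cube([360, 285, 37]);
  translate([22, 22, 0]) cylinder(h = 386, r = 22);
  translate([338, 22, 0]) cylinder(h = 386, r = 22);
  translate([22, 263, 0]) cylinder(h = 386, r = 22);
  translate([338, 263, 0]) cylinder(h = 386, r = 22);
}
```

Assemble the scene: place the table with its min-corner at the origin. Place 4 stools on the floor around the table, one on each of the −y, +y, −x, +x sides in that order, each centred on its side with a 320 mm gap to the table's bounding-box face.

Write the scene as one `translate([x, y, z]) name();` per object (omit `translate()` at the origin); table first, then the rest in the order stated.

table();
translate([450, -605, 0]) stool();
translate([450, 1179, 0]) stool();
translate([-680, 287, 0]) stool();
translate([1580, 287, 0]) stool();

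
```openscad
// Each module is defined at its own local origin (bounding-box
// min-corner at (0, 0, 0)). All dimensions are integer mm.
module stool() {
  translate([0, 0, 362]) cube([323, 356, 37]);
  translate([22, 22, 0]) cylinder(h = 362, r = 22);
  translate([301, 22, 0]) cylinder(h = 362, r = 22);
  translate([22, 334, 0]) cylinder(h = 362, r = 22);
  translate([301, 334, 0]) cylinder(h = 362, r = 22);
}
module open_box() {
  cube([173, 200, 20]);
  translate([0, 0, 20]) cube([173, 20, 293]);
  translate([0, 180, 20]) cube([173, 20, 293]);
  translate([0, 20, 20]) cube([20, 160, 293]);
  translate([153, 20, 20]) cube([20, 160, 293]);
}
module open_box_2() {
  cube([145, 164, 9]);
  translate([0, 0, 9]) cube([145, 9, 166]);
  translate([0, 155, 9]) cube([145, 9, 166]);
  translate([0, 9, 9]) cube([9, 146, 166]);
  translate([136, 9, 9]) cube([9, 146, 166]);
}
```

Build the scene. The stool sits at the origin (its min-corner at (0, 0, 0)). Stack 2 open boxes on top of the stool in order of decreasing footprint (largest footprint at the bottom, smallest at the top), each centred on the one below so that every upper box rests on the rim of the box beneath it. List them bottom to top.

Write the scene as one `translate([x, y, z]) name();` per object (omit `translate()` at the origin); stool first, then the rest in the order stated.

stool();
translate([75, 78, 399]) open_box();
translate([89, 96, 712]) open_box_2();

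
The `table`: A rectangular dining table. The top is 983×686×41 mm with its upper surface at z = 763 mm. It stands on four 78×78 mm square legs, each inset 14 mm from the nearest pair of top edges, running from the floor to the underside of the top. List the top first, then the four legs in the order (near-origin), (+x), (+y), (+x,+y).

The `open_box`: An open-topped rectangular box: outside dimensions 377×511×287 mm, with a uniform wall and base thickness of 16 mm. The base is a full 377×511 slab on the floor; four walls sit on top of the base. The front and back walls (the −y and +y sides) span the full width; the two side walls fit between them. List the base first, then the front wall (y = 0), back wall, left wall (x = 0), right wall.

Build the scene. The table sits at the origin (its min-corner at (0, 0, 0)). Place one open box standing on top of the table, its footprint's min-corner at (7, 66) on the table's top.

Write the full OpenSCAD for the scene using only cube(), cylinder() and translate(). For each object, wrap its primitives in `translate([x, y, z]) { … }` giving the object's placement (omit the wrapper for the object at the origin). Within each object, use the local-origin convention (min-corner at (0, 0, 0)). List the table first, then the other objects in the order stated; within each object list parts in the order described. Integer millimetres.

translate([0, 0, 722]) cube([983, 686, 41]);
translate([14, 14, 0]) cube([78, 78, 722]);
translate([891, 14, 0]) cube([78, 78, 722]);
translate([14, 594, 0]) cube([78, 78, 722]);
translate([891, 594, 0]) cube([78, 78, 722]);
translate([7, 66, 763]) {
  cube([377, 511, 16]);
  translate([0, 0, 16]) cube([377, 16, 271]);
  translate([0, 495, 16]) cube([377, 16, 271]);
  translate([0, 16, 16]) cube([16, 479, 271]);
  translate([361, 16, 16]) cube([16, 479, 271]);
}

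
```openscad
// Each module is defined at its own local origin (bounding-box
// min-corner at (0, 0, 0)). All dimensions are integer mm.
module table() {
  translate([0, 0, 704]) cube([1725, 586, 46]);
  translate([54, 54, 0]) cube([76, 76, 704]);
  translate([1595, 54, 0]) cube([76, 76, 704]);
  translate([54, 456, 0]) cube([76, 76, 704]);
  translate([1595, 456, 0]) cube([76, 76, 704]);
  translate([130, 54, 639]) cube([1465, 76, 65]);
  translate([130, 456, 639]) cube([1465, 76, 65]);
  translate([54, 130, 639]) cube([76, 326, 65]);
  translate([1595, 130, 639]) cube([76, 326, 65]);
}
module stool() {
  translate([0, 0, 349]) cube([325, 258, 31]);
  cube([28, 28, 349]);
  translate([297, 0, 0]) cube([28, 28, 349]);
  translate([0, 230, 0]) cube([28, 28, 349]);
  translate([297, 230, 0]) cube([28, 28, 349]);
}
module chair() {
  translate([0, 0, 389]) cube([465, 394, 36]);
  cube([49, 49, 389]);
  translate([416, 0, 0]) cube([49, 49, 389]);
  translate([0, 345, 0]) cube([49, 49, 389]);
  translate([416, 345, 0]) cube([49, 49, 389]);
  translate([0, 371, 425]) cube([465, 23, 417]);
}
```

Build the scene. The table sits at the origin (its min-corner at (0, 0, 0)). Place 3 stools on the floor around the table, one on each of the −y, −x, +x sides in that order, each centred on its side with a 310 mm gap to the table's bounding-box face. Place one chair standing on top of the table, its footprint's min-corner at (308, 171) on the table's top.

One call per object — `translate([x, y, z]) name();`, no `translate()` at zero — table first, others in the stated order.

table();
translate([700, -568, 0]) stool();
translate([-635, 164, 0]) stool();
translate([2035, 164, 0]) stool();
translate([308, 171, 750]) chair();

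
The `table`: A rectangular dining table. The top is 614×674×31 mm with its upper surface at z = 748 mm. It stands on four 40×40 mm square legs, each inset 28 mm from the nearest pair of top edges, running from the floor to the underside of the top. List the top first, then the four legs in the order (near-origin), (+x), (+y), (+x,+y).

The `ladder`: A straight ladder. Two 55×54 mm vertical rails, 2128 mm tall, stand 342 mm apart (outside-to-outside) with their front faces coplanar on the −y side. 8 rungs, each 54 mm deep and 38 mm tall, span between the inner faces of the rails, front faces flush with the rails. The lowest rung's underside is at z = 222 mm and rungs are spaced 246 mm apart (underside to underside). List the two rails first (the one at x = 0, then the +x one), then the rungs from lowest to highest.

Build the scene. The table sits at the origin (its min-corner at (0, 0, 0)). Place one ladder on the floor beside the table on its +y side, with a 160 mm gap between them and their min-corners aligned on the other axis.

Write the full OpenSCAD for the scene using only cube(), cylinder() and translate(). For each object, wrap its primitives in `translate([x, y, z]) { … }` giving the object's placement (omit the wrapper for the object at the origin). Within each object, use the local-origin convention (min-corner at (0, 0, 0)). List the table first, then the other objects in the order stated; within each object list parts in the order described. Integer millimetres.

translate([0, 0, 717]) cube([614, 674, 31]);
translate([28, 28, 0]) cube([40, 40, 717]);
translate([546, 28, 0]) cube([40, 40, 717]);
translate([28, 606, 0]) cube([40, 40, 717]);
translate([546, 606, 0]) cube([40, 40, 717]);
translate([0, 834, 0]) {
  cube([55, 54, 2128]);
  translate([287, 0, 0]) cube([55, 54, 2128]);
  translate([55, 0, 222]) cube([232, 54, 38]);
  translate([55, 0, 468]) cube([232, 54, 38]);
  translate([55, 0, 714]) cube([232, 54, 38]);
  translate([55, 0, 960]) cube([232, 54, 38]);
  translate([55, 0, 1206]) cube([232, 54, 38]);
  translate([55, 0, 1452]) cube([232, 54, 38]);
  translate([55, 0, 1698]) cube([232, 54, 38]);
  translate([55, 0, 1944]) cube([232, 54, 38]);
}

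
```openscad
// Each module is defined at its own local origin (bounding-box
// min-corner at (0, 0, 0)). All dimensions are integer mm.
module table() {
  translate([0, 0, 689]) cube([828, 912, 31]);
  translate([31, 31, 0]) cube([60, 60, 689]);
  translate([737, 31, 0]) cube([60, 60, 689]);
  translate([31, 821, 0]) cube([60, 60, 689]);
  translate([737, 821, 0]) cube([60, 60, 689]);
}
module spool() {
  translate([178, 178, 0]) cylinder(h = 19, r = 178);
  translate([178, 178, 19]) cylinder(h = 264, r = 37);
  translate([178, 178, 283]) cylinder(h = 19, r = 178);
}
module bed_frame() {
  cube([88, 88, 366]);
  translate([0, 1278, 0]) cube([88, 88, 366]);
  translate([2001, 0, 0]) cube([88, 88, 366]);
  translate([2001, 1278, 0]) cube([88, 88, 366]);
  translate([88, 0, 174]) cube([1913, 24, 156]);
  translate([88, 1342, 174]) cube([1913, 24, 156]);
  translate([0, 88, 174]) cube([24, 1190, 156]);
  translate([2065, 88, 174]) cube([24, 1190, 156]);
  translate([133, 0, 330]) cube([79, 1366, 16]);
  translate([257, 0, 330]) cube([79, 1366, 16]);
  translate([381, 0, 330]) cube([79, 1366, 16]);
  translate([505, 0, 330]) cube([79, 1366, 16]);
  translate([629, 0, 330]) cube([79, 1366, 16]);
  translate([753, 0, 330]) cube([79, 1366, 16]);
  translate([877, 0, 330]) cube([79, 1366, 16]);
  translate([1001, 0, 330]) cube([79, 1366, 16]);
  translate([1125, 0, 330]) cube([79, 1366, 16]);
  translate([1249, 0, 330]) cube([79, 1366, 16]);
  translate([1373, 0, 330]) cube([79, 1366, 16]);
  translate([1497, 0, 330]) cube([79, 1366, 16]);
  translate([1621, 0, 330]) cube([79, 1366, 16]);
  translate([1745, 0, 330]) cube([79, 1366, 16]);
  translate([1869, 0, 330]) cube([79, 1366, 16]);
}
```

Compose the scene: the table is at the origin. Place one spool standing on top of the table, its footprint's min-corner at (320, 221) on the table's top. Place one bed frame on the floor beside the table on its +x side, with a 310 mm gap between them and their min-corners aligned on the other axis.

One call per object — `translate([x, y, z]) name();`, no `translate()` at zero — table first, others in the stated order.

table();
translate([320, 221, 720]) spool();
translate([1138, 0, 0]) bed_frame();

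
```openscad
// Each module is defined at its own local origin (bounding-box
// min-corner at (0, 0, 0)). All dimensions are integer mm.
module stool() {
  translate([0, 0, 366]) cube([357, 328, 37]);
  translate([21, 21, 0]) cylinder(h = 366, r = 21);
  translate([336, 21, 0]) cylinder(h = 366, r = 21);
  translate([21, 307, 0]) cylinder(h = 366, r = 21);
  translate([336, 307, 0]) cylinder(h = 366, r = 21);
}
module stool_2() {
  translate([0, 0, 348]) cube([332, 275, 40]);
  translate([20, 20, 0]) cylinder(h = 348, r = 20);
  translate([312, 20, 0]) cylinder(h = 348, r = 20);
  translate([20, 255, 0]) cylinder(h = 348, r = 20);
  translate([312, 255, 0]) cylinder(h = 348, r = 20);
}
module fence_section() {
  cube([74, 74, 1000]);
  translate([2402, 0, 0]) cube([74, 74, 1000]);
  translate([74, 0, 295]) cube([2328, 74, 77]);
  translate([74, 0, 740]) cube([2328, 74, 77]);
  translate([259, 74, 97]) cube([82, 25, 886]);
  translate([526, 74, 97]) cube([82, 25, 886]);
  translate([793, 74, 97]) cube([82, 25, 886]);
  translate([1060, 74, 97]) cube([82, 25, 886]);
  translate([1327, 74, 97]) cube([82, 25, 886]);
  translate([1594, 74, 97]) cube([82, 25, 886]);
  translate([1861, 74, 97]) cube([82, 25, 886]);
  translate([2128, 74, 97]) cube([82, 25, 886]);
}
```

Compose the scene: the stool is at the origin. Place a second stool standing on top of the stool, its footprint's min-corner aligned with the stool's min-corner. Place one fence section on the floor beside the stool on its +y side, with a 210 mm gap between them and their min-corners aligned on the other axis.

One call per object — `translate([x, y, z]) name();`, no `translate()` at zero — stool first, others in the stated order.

stool();
translate([0, 0, 403]) stool_2();
translate([0, 538, 0]) fence_section();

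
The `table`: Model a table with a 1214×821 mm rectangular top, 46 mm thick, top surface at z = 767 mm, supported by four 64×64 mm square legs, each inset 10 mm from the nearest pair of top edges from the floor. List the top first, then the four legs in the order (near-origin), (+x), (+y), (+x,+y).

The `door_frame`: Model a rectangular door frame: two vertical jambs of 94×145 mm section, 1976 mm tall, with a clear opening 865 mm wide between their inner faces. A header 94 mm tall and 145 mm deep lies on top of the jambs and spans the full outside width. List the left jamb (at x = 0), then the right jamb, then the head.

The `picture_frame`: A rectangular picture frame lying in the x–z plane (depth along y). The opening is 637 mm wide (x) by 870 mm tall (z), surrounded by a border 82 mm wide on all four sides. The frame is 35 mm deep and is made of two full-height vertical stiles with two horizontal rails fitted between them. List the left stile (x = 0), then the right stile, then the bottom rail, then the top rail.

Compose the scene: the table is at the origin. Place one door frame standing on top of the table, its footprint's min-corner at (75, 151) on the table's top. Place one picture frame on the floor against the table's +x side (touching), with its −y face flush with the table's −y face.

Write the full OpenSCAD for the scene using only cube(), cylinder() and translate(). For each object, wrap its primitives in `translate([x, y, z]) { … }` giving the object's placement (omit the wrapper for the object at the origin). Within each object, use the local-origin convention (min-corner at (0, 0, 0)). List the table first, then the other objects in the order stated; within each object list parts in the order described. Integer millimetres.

translate([0, 0, 721]) cube([1214, 821, 46]);
translate([10, 10, 0]) cube([64, 64, 721]);
translate([1140, 10, 0]) cube([64, 64, 721]);
translate([10, 747, 0]) cube([64, 64, 721]);
translate([1140, 747, 0]) cube([64, 64, 721]);
translate([75, 151, 767]) {
  cube([94, 145, 1976]);
  translate([959, 0, 0]) cube([94, 145, 1976]);
  translate([0, 0, 1976]) cube([1053, 145, 94]);
}
translate([1214, 0, 0]) {
  cube([82, 35, 1034]);
  translate([719, 0, 0]) cube([82, 35, 1034]);
  translate([82, 0, 0]) cube([637, 35, 82]);
  translate([82, 0, 952]) cube([637, 35, 82]);
}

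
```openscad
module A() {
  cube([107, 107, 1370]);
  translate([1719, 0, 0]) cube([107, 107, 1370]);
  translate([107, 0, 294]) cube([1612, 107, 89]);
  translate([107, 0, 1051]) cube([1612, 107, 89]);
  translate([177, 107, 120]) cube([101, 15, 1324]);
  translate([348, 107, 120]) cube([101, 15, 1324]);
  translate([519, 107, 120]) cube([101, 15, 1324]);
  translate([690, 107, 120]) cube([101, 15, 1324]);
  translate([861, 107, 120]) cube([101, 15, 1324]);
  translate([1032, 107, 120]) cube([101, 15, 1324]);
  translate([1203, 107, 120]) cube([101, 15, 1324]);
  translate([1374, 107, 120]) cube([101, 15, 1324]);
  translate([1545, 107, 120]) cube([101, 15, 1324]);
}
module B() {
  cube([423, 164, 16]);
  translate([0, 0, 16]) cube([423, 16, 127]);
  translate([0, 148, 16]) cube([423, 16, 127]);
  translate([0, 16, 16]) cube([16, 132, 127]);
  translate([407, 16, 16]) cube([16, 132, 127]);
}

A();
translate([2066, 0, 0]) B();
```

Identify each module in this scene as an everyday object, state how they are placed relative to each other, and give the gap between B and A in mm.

A is a fence section. B is an open box. The open box is on the floor beside the fence section on its +x side. The gap between the open box and the fence section is 240 mm.

The open box's nearest face is 240 mm from the fence section's +x face.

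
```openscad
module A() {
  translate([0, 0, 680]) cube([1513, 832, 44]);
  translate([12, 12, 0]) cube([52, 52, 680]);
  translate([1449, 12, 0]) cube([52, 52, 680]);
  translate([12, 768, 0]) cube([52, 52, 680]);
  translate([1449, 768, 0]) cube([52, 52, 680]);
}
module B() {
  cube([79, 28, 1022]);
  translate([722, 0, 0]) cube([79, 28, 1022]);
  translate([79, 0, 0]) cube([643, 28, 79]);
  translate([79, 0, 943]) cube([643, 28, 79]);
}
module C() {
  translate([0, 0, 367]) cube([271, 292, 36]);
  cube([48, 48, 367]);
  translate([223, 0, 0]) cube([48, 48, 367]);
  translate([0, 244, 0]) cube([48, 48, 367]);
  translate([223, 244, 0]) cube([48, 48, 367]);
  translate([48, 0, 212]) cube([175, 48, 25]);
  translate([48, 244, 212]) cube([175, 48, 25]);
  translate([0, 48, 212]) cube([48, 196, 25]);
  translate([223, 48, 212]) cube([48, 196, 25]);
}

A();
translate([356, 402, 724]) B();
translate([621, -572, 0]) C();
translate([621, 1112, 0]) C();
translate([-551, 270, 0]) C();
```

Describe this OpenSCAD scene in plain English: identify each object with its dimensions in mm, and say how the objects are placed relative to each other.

A is a rectangular dining table. The top is 1513×832×44 mm with its upper surface at z = 724 mm. It stands on four 52×52 mm square legs, each inset 12 mm from the nearest pair of top edges, running from the floor to the underside of the top.

B is a rectangular picture frame lying in the x–z plane (depth along y). The opening is 643 mm wide (x) by 864 mm tall (z), surrounded by a border 79 mm wide on all four sides. The frame is 28 mm deep and is made of two full-height vertical stiles with two horizontal rails fitted between them.

C is a four-legged stool. The seat is a 271×292×36 mm slab whose top surface is at z = 403 mm; four square legs, each 48×48 mm in cross-section, run from the floor (z = 0) to the underside of the seat, each flush with a corner of the seat. Four stretchers, 48 mm wide and 25 mm tall, connect adjacent legs with their undersides at z = 212 mm, each running between the inner faces of the legs it joins and aligned with the legs' outer faces on the other axis.

The picture frame is on top of the table, centred. Three stools sit around the table at the −y, +y, −x sides.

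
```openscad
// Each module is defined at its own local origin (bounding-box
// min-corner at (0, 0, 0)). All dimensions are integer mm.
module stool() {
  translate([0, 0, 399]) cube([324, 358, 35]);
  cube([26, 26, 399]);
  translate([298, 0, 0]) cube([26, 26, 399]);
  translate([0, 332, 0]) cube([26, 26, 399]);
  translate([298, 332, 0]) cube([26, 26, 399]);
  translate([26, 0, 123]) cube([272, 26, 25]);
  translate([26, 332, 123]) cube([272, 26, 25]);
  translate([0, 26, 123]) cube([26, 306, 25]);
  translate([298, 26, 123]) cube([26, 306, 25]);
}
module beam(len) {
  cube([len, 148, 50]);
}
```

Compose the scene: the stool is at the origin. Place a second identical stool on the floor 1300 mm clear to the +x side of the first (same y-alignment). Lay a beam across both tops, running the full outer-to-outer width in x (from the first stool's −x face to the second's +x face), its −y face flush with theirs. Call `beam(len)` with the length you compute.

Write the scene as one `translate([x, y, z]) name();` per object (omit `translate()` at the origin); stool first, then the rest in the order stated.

stool();
translate([1624, 0, 0]) stool();
translate([0, 0, 434]) beam(1948);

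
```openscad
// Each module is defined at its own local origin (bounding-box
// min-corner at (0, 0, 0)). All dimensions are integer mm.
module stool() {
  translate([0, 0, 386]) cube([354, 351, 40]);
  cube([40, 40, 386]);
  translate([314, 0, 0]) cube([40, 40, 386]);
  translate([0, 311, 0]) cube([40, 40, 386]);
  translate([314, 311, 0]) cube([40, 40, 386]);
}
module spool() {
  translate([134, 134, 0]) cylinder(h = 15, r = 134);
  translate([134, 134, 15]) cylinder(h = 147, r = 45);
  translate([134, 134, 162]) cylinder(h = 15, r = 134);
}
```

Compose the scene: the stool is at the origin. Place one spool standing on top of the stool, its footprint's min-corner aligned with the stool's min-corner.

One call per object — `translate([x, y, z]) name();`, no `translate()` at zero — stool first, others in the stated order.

stool();
translate([0, 0, 426]) spool();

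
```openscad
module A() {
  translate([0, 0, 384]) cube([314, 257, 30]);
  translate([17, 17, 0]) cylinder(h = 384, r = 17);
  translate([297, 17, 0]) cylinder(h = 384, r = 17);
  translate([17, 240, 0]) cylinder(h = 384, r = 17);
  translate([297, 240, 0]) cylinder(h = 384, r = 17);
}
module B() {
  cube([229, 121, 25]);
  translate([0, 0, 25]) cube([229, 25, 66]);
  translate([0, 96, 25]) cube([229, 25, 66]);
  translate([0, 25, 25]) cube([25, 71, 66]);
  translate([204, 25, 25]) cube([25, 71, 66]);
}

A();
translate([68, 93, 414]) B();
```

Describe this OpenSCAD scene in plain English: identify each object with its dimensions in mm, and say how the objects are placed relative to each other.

A is a four-legged stool. The seat is 314×257 mm, 30 mm thick, top at z = 414 mm. It stands on four round legs, each 34 mm in diameter, from z = 0 to the seat underside, each leg's axis is inset half a diameter from the nearest pair of seat edges (so the leg's bounding box is flush with the corner).

B is an open storage box with external size 229×121×91 mm and wall thickness 25 mm (the base is also 25 mm thick). The base covers the whole footprint; the four walls stand on the base, with the y-facing walls full-width and the x-facing walls fitting between their inner faces.

The open box is on top of the stool.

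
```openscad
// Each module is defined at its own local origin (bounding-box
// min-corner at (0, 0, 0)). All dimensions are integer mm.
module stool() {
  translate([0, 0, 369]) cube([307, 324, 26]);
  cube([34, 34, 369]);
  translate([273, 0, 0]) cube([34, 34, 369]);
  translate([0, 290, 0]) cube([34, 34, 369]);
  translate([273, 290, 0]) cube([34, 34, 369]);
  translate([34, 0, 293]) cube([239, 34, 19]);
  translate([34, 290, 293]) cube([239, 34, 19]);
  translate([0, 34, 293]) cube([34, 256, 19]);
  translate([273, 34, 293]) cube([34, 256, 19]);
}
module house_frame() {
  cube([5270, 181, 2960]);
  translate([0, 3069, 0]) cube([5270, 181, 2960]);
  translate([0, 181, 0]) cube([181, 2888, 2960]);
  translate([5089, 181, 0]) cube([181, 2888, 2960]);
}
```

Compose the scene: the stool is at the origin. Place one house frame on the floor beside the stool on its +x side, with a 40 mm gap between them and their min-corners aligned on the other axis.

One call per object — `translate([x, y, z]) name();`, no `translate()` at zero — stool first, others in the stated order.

stool();
translate([347, 0, 0]) house_frame();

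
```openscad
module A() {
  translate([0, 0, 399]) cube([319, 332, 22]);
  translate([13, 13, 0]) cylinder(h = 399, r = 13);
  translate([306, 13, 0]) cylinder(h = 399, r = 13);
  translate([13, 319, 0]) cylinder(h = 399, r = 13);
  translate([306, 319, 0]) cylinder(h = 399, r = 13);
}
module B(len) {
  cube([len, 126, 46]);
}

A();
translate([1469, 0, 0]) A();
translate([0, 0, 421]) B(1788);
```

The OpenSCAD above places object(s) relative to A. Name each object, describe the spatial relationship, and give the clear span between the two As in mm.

Second stool starts at x = 1469; first ends at x = 319; clear span = 1469 − 319 = 1150 mm.

A is a stool. B is a beam. A beam spans the tops of two stools. The clear span between the two stools is 1150 mm.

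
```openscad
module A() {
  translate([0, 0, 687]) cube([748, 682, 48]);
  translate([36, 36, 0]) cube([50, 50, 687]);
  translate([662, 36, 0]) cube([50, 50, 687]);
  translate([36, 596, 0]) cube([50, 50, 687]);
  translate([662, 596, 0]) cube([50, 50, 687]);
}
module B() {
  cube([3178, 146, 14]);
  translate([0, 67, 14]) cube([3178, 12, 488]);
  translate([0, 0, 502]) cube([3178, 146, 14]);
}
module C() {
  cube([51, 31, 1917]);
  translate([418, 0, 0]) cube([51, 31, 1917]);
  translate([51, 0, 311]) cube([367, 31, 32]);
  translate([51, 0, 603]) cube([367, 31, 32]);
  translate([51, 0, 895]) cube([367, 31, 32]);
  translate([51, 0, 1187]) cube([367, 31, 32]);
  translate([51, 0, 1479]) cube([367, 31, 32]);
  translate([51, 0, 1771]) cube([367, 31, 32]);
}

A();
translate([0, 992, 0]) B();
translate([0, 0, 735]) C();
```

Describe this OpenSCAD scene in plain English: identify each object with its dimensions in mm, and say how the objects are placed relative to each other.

A is a table with a 748×682 mm rectangular top, 48 mm thick, top surface at z = 735 mm, supported by four 50×50 mm square legs, each inset 36 mm from the nearest pair of top edges, running from the floor.

B is an I-beam lying along x, 3178 mm long. Overall section height 516 mm. Two flanges 146 mm wide (y) and 14 mm thick, one on the floor and one at the top; a web 12 mm thick runs between them, centred on the flange width.

C is a straight ladder. Two 51×31 mm vertical rails, 1917 mm tall, stand 469 mm apart (outside-to-outside) with their front faces coplanar on the −y side. 6 rungs, each 31 mm deep and 32 mm tall, span between the inner faces of the rails, front faces flush with the rails. The lowest rung's underside is at z = 311 mm and rungs are spaced 292 mm apart (underside to underside).

The I-beam is on the floor beside the table on its +y side. The ladder is on top of the table.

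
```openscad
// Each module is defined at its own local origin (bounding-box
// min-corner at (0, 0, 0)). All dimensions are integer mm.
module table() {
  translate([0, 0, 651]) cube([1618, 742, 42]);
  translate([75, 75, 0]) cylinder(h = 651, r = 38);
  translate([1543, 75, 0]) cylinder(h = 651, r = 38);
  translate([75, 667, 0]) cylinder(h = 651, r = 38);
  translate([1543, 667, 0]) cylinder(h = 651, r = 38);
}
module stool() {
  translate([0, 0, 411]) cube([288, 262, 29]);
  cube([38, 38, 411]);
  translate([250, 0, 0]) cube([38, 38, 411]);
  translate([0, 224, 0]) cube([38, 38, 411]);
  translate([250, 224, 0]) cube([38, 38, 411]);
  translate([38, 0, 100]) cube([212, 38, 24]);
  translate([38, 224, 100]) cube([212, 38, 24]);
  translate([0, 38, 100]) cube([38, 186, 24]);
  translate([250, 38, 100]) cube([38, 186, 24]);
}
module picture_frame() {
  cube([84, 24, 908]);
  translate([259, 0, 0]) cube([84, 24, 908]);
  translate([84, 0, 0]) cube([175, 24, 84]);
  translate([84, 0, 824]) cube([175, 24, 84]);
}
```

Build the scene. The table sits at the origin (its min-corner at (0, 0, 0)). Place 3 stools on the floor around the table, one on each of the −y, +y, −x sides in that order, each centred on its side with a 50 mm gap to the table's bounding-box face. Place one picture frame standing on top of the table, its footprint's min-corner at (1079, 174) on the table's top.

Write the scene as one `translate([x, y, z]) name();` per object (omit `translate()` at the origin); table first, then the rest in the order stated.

table();
translate([665, -312, 0]) stool();
translate([665, 792, 0]) stool();
translate([-338, 240, 0]) stool();
translate([1079, 174, 693]) picture_frame();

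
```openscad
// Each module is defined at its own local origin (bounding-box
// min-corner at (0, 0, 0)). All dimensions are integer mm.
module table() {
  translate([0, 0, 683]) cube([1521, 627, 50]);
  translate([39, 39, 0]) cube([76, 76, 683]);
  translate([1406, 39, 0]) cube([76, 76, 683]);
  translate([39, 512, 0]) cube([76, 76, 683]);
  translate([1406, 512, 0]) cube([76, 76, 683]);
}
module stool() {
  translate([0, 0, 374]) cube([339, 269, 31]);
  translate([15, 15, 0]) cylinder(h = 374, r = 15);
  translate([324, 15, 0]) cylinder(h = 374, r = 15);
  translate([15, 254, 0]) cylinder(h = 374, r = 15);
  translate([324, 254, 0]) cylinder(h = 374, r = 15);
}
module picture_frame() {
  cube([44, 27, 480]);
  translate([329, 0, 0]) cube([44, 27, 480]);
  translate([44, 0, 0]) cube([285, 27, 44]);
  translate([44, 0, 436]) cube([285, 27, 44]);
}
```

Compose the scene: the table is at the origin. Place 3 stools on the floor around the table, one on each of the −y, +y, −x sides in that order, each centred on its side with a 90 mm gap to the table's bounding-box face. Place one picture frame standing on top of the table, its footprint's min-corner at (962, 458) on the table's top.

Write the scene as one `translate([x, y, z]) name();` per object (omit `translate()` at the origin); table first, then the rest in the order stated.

table();
translate([591, -359, 0]) stool();
translate([591, 717, 0]) stool();
translate([-429, 179, 0]) stool();
translate([962, 458, 733]) picture_frame();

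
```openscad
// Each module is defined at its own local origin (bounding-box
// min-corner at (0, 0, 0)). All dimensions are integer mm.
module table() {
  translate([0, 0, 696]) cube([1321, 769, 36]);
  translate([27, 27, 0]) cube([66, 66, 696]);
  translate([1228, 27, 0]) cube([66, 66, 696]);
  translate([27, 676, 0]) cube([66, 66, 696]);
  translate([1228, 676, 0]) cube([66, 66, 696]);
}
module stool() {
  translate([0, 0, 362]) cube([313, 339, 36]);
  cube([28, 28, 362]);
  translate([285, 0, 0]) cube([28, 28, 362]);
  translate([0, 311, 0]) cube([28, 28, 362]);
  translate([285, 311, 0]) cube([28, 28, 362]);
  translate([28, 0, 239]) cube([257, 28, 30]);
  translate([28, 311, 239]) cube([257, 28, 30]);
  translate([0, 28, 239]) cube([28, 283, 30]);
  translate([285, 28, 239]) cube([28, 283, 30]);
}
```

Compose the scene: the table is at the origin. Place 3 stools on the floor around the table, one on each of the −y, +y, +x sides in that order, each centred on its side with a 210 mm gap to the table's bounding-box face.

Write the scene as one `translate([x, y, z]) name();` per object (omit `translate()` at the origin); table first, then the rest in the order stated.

table();
translate([504, -549, 0]) stool();
translate([504, 979, 0]) stool();
translate([1531, 215, 0]) stool();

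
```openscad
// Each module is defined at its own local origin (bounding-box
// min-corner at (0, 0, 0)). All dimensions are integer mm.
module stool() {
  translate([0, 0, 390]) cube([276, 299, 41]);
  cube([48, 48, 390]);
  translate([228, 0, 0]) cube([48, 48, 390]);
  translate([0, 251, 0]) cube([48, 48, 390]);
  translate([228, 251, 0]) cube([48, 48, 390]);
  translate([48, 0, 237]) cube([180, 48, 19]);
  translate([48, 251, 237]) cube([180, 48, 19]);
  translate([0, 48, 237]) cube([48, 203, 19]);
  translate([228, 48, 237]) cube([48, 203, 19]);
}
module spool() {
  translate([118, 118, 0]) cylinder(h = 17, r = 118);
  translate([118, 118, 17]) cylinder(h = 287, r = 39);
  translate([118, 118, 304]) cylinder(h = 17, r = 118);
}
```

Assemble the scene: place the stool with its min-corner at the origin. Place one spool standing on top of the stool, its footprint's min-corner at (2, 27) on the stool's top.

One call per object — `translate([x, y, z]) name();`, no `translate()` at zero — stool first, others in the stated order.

stool();
translate([2, 27, 431]) spool();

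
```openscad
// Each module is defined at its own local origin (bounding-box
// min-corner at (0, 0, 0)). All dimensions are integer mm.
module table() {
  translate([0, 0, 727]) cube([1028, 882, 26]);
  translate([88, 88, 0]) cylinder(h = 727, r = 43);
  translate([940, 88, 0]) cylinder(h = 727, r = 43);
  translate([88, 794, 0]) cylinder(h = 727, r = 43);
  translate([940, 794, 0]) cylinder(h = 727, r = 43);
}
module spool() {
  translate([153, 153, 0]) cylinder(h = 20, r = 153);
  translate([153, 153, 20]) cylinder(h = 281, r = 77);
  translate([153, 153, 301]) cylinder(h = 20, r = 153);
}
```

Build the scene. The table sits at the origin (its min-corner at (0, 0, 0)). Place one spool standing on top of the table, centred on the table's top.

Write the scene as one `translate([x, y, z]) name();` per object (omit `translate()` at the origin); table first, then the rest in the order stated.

table();
translate([361, 288, 753]) spool();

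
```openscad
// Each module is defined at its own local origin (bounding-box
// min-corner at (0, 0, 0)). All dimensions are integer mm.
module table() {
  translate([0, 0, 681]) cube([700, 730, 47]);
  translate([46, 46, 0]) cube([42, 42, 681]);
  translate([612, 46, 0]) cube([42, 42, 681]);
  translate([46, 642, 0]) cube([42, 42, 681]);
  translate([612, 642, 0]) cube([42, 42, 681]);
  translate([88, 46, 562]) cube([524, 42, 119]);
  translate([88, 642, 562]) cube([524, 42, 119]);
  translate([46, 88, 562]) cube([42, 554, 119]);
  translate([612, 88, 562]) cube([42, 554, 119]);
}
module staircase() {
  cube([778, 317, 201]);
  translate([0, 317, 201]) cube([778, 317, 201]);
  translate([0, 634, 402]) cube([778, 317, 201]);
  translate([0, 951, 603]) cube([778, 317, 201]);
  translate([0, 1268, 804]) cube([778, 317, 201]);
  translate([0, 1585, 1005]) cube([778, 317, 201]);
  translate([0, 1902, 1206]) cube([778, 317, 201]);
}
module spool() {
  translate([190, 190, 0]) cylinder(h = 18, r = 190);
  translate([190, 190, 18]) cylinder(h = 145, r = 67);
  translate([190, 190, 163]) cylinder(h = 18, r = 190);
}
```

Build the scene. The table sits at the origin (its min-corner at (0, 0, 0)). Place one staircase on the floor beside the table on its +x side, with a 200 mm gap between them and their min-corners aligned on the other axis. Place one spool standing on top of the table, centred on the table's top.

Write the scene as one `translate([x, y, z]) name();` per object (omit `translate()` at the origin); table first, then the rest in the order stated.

table();
translate([900, 0, 0]) staircase();
translate([160, 175, 728]) spool();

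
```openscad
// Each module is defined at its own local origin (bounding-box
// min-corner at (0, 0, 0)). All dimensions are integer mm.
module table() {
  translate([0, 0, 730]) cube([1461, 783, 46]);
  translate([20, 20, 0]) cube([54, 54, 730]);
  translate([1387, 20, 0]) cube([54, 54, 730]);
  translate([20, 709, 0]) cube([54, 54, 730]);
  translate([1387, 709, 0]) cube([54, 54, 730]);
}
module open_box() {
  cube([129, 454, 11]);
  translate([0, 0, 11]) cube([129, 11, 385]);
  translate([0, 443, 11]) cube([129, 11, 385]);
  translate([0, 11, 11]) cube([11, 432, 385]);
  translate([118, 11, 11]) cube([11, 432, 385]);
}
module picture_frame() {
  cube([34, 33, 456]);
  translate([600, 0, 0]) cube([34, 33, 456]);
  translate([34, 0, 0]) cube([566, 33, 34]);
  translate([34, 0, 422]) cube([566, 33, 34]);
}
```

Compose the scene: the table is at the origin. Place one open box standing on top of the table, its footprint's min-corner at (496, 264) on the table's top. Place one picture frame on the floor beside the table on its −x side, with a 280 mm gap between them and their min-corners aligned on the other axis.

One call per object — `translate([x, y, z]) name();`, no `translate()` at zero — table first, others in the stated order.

table();
translate([496, 264, 776]) open_box();
translate([-914, 0, 0]) picture_frame();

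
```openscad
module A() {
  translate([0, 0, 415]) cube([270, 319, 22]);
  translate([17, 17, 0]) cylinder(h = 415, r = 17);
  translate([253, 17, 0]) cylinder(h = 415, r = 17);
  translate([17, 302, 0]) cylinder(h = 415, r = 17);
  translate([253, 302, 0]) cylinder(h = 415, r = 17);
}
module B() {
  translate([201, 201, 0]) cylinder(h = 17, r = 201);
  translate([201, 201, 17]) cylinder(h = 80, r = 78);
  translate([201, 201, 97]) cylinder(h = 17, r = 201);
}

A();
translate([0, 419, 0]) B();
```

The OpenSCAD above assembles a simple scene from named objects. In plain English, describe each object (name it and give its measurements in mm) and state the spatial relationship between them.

A is a four-legged stool. The seat is 270×319 mm, 22 mm thick, top at z = 437 mm. It stands on four round legs, each 34 mm in diameter, from z = 0 to the seat underside, each leg's axis is inset half a diameter from the nearest pair of seat edges (so the leg's bounding box is flush with the corner).

B is a spool: two coaxial disc flanges of radius 201 mm and thickness 17 mm, joined by a core cylinder of radius 78 mm and height 80 mm. The lower flange rests on z = 0 and the three cylinders share a vertical axis.

The spool is on the floor beside the stool on its +y side.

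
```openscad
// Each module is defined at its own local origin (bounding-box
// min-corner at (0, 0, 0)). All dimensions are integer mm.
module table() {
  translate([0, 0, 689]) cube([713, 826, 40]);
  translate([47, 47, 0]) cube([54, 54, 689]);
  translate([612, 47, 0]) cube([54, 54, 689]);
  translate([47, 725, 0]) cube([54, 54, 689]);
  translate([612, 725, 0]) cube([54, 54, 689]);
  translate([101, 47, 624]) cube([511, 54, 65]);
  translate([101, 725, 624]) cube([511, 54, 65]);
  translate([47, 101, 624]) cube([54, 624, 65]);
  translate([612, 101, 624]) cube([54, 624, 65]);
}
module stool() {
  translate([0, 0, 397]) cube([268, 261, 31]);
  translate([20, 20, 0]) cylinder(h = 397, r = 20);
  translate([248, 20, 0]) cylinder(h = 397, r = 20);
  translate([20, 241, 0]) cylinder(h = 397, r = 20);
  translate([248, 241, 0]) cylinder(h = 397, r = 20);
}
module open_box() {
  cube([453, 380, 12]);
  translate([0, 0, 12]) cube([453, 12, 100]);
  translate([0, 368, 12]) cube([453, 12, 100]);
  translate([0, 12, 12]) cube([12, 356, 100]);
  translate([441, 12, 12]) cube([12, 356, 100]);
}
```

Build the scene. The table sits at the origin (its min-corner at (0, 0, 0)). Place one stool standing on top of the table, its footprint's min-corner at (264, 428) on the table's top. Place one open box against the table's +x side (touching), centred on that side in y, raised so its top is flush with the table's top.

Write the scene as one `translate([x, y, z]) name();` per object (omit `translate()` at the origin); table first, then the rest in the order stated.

table();
translate([264, 428, 729]) stool();
translate([713, 223, 617]) open_box();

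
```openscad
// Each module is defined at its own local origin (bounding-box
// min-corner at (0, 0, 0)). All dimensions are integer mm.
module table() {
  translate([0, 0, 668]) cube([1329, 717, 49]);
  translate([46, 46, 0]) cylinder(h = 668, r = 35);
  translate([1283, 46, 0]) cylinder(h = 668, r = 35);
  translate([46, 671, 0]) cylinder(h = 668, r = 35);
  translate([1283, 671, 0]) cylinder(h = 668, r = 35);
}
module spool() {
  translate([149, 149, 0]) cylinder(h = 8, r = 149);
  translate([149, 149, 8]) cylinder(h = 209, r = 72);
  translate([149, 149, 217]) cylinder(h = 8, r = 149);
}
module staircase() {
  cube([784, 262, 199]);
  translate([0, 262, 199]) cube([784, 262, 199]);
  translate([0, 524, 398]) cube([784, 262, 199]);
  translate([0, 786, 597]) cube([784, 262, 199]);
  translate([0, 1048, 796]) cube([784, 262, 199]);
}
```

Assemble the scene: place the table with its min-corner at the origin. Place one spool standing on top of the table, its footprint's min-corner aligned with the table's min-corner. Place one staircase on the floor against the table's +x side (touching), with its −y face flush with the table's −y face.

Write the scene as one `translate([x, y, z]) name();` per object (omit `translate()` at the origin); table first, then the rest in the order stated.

table();
translate([0, 0, 717]) spool();
translate([1329, 0, 0]) staircase();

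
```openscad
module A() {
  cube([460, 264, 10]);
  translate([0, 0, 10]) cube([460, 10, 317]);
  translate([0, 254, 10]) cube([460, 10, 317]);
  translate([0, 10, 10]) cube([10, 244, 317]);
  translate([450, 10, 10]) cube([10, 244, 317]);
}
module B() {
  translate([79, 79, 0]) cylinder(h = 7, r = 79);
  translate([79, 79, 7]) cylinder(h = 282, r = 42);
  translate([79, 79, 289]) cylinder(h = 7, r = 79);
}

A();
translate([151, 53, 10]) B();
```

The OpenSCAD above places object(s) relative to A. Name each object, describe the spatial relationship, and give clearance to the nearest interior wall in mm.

Clearances: x = 141, y = 43; minimum 43 mm.

A is an open box. B is a spool. The spool sits inside the open box, centred. The clearance to the nearest interior wall is 43 mm.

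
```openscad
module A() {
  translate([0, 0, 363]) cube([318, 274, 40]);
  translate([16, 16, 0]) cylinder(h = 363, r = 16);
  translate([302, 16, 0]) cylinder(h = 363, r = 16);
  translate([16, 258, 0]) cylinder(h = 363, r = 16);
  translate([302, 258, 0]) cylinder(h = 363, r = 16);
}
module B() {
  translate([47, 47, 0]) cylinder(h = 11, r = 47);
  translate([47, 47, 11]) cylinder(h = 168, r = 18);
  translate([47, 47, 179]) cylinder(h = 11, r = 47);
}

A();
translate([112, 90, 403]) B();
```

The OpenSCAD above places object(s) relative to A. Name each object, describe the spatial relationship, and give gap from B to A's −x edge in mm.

A is a stool. B is a spool. The spool is on top of the stool, centred. The gap from the spool to the stool's −x edge is 112 mm.

The spool's min-x is at 112; the stool's min-x is 0; gap = 112 mm.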